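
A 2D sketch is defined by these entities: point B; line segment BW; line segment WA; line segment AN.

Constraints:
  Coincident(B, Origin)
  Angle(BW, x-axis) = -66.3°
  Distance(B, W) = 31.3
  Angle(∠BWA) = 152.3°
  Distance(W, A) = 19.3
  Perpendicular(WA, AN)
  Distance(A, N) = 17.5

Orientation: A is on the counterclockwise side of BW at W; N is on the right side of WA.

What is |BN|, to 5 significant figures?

56.898

B is at the origin; BW runs at -66.3° with length 31.3, so W = 31.3·(cos -66.3°, sin -66.3°) = (12.581, -28.660). ∠BWA = 152.3°, so WA runs at -66.3° + (180° − 152.3°) = -38.600° from the x-axis; with |WA| = 19.3, A = W + 19.3·(cos -38.600°, sin -38.600°) = (27.664, -40.701). WA ⟂ AN; with |AN| = 17.5 on the right of WA, N = A + 17.5·(-0.62388, -0.78152) = (16.746, -54.378). Then |BN| = |N − B| = 56.898.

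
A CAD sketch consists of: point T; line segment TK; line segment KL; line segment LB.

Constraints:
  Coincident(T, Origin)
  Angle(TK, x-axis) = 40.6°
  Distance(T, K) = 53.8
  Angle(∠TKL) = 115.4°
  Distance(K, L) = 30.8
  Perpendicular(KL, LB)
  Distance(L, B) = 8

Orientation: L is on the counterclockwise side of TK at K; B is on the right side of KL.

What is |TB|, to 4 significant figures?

78.14

T is at the origin; TK runs at 40.6° with length 53.8, so K = 53.8·(cos 40.6°, sin 40.6°) = (40.85, 35.01). ∠TKL = 115.4°, so KL runs at 40.6° + (180° − 115.4°) = 105.2° from the x-axis; with |KL| = 30.8, L = K + 30.8·(cos 105.2°, sin 105.2°) = (32.77, 64.73). The perpendicularity gives LB at right angles to KL; with |LB| = 8.0 on the right of KL, B = L + 8.0·(0.9650, 0.2622) = (40.49, 66.83). Then |TB| = |B − T| = 78.14.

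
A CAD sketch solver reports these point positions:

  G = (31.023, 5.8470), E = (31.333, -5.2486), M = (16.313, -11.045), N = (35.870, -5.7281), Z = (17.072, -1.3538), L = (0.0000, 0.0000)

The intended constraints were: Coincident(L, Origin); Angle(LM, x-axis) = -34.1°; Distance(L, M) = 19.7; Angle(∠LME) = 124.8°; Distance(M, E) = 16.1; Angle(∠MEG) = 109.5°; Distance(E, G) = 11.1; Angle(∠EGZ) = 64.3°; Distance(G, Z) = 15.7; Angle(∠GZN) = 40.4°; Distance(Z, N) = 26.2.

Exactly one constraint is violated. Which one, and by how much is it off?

Distance(Z, N) = 26.2 — off by 6.90.

L = (0.00, 0.00) ✓; LM at -34.10° ✓; |LM| = 19.70 ✓; ∠LME = 124.8° ✓; |ME| = 16.10 ✓; ∠MEG = 109.5° ✓; |EG| = 11.10 ✓; ∠EGZ = 64.30° ✓; |GZ| = 15.70 ✓; ∠GZN = 40.40° ✓; |ZN| = 19.30 ✗.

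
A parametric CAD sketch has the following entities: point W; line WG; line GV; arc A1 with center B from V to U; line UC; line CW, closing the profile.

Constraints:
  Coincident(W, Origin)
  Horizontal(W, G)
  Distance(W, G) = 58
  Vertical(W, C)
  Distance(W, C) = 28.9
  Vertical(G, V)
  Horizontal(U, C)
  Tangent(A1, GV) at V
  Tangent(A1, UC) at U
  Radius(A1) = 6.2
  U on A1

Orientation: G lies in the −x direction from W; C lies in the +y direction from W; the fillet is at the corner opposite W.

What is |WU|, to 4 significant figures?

59.32

W is at the origin; W and G share the same y with |WG| = 58.0 and G on the −x side, so G = (-58.00, 0.000). W and C share the same x with |WC| = 28.9 and C on the +y side, so C = (0.000, 28.90). The virtual corner opposite W is at (-58.00, 28.90). Since A1 is tangent to GV there, BV ⟂ GV and since A1 is tangent to UC there, BU ⟂ UC, with radius 6.2, so the center B sits 6.2 in from both sides at B = (-51.80, 22.70). That places the tangent points at V = (-58.00, 22.70) on GV and U = (-51.80, 28.90) on UC. Then |WU| = |U − W| = 59.32.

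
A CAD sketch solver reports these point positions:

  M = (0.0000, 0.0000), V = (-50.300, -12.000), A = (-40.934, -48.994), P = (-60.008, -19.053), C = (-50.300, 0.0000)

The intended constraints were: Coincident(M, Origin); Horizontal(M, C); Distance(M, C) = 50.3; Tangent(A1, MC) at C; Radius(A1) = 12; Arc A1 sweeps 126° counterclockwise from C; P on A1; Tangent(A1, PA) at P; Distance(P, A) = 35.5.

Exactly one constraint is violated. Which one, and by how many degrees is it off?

Tangent(A1, PA) at P — off by 3.50°.

M = (0.00, 0.00) ✓; M.y = 0.00, C.y = 0.00 ✓; |MC| = 50.30 ✓; ∠(VC, CM) = 90.00° ✓; |VC| = 12.00 ✓; bearing(V→P) − bearing(V→C) = 126.0° ✓; |VP| = 12.00 ✓; ∠(VP, PA) = 93.50° ✗; |PA| = 35.50 ✓.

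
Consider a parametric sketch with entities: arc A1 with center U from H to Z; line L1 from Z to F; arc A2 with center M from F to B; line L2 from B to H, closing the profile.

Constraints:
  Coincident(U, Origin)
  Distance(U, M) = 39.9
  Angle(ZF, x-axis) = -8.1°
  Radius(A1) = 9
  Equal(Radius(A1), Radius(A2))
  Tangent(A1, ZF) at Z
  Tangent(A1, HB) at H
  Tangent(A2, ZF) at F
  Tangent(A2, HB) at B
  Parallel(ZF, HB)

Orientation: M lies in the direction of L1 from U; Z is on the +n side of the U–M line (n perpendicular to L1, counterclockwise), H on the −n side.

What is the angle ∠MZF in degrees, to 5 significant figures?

12.711°

The slot axis is L1's direction at -8.1°, so u = (cos -8.1°, sin -8.1°) = (0.99002, -0.14090) and n = (−sin -8.1°, cos -8.1°) = (0.14090, 0.99002). U is at the origin and M lies 39.9 along u from U, so M = 39.9·u = (39.502, -5.6220). Tangency of A1 to both parallel lines with radius 9.0 puts Z and H at U ± 9.0·n: Z = (1.2681, 8.9102), H = (-1.2681, -8.9102). Equal radii place F and B the same way about M: F = M + 9.0·n = (40.770, 3.2883), B = M − 9.0·n = (38.234, -14.532). Then cos ∠MZF = ZM·ZF / (|ZM||ZF|), giving 12.711°.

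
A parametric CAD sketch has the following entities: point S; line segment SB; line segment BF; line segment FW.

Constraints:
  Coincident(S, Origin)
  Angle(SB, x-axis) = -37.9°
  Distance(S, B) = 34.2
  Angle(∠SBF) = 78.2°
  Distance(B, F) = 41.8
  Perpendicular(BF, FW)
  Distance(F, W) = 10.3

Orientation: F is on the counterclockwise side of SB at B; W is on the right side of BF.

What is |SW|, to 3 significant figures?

55.9

∠SBF = 78.2°, so BF runs at -37.9° + (180° − 78.2°) = 63.9° from the x-axis; with |BF| = 41.8, F = B + 41.8·(cos 63.9°, sin 63.9°) = (45.4, 16.5). BF ⟂ FW; with |FW| = 10.3 on the right of BF, W = F + 10.3·(0.898, -0.440) = (54.6, 12.0). Then |SW| = |W − S| = 55.9.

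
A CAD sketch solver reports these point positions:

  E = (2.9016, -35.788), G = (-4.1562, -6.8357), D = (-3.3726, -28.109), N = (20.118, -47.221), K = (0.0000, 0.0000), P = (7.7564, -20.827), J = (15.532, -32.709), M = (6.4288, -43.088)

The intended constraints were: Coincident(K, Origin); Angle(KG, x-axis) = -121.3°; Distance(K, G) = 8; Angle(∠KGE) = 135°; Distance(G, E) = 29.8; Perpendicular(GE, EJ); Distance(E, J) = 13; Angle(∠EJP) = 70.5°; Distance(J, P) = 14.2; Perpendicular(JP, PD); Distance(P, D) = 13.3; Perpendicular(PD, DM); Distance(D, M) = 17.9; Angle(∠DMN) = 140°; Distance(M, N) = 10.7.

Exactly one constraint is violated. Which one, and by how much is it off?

Distance(M, N) = 10.7 — off by 3.60.

K = (0.00, 0.00) ✓; KG at -121.3° ✓; |KG| = 8.000 ✓; ∠KGE = 135.0° ✓; |GE| = 29.80 ✓; ∠(GE, EJ) = 90.00° ✓; |EJ| = 13.00 ✓; ∠EJP = 70.50° ✓; |JP| = 14.20 ✓; ∠(JP, PD) = 90.00° ✓; |PD| = 13.30 ✓; ∠(PD, DM) = 90.00° ✓; |DM| = 17.90 ✓; ∠DMN = 140.0° ✓; |MN| = 14.30 ✗.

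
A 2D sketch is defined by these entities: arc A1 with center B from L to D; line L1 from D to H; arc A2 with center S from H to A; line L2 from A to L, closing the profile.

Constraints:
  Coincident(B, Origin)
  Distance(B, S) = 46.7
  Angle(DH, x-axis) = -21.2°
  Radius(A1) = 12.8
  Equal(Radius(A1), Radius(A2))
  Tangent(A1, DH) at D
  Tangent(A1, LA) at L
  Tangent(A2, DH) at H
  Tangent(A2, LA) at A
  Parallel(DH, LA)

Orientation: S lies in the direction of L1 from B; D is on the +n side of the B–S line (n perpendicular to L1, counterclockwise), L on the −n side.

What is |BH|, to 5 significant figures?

48.422

Tangency of A1 to both parallel lines with radius 12.8 puts D and L at B ± 12.8·n: D = (4.6288, 11.934), L = (-4.6288, -11.934). Equal radii place H and A the same way about S: H = S + 12.8·n = (48.168, -4.9541), A = S − 12.8·n = (38.911, -28.822). Then |BH| = |H − B| = 48.422.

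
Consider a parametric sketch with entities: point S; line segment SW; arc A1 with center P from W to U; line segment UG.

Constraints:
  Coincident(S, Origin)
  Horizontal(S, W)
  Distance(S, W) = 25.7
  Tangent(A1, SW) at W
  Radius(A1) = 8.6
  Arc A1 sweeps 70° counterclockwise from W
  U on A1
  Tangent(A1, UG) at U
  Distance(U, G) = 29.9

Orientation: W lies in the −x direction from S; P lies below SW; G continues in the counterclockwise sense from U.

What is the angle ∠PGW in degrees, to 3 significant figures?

7.57°

On A1, W sits at bearing 90° from P; a 70° counterclockwise sweep puts U at bearing 160°, so U = P + 8.6·(cos 160°, sin 160°) = (-33.8, -5.66). A1 meets UG tangentially, so PU is at right angles to UG, so UG runs along (−sin 160°, cos 160°); with |UG| = 29.9, G = (-44.0, -33.8). Then cos ∠PGW = GP·GW / (|GP||GW|), giving 7.57°.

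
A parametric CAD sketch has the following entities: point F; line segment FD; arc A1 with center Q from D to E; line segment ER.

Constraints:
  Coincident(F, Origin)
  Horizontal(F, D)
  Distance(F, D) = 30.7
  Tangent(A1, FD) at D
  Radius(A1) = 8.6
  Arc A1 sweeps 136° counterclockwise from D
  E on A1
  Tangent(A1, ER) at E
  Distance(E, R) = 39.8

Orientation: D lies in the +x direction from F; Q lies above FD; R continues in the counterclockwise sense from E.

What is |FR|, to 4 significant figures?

43.19

F is at the origin; FD is horizontal with |FD| = 30.7 and D on the +x side, so D = (30.70, 0.000). A1 meets FD tangentially, so QD is at right angles to FD, so Q = D + (0, 8.6) = (30.70, 8.600). On A1, D sits at bearing -90° from Q; a 136° counterclockwise sweep puts E at bearing 46°, so E = Q + 8.6·(cos 46°, sin 46°) = (36.67, 14.79). Tangency of A1 to ER means the radius QE is perpendicular to ER, so ER runs along (−sin 46°, cos 46°); with |ER| = 39.8, R = (8.044, 42.43). Then |FR| = |R − F| = 43.19.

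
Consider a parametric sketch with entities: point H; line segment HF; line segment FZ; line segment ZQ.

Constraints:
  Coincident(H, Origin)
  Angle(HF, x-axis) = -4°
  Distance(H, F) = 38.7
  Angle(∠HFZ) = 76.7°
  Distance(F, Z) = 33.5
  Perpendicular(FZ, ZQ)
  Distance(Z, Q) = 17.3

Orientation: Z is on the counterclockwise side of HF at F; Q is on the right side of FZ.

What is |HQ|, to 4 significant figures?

60.21

H is at the origin; HF runs at -4.0° with length 38.7, so F = 38.7·(cos -4.0°, sin -4.0°) = (38.61, -2.700). ∠HFZ = 76.7°, so FZ runs at -4.0° + (180° − 76.7°) = 99.30° from the x-axis; with |FZ| = 33.5, Z = F + 33.5·(cos 99.30°, sin 99.30°) = (33.19, 30.36). The perpendicularity gives ZQ at right angles to FZ; with |ZQ| = 17.3 on the right of FZ, Q = Z + 17.3·(0.9869, 0.1616) = (50.26, 33.16). Then |HQ| = |Q − H| = 60.21.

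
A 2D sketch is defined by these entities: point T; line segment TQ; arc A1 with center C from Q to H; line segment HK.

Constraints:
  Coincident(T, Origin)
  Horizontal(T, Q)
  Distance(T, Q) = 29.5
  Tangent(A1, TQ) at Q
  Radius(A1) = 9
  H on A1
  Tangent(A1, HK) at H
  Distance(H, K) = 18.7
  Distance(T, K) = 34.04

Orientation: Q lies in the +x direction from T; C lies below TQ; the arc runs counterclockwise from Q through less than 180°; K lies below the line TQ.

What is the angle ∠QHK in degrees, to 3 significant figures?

136°

T is at the origin; T and Q share the same y with |TQ| = 29.5 and Q on the +x side, so Q = (29.5, 0.00). The tangent condition forces CQ to be normal to TQ, so C = Q + (0, -9) = (29.5, -9.00). Since CH ⟂ HK (tangency), |CK| = √(9.0² + 18.7²) = 20.8 regardless of where H sits on A1. So K lies on both circle(T, 34.04) and circle(C, 20.8); the below-TQ intersection is K = (20.1, -27.5). H is the foot of the tangent from K: H = (20.5, -8.79).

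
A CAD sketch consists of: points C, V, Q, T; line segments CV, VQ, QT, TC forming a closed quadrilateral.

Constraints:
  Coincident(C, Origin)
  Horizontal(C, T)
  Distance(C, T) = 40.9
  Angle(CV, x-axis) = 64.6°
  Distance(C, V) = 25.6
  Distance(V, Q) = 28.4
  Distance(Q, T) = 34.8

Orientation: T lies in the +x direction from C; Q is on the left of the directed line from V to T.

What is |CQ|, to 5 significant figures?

50.619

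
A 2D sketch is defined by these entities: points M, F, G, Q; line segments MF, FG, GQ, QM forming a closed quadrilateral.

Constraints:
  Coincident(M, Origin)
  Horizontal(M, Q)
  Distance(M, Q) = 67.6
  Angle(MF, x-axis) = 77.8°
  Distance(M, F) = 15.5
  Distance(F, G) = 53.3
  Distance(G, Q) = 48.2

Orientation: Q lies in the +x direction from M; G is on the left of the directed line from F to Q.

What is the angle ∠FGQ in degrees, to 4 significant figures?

81.08°

M is at the origin; M and Q share the same y with |MQ| = 67.6 and Q in +x, so Q = (67.6, 0). MF runs at 77.8° with |MF| = 15.5, so F = (3.276, 15.15). G is determined by |FG| = 53.3 and |GQ| = 48.2 together: it lies at the intersection of circle(F, 53.3) and circle(Q, 48.2). With |FQ| = 66.08, the foot of the radical line on FQ is 36.96 from F and the perpendicular offset is √(53.3² − 36.96²) = 38.40. Taking the left-of-FQ solution: G = (48.05, 44.06).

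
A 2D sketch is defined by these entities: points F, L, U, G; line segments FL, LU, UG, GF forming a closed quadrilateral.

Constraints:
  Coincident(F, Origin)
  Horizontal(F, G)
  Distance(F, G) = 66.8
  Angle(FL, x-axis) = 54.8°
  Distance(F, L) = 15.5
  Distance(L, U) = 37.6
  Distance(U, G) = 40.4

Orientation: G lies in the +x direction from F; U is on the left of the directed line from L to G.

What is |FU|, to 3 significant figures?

52.1

F is at the origin; FG is horizontal with |FG| = 66.8 and G in +x, so G = (66.8, 0). FL runs at 54.8° with |FL| = 15.5, so L = (8.93, 12.7). U is determined by |LU| = 37.6 and |UG| = 40.4 together: it lies at the intersection of circle(L, 37.6) and circle(G, 40.4). With |LG| = 59.2, the foot of the radical line on LG is 27.8 from L and the perpendicular offset is √(37.6² − 27.8²) = 25.3. Taking the left-of-LG solution: U = (41.5, 31.5).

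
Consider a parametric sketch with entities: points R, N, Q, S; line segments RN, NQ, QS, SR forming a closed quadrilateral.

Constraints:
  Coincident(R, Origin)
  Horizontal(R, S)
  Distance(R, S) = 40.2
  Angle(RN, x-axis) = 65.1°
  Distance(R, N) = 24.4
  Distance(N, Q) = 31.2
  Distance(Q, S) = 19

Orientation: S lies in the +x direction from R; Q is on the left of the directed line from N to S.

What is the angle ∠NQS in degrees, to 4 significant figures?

92.46°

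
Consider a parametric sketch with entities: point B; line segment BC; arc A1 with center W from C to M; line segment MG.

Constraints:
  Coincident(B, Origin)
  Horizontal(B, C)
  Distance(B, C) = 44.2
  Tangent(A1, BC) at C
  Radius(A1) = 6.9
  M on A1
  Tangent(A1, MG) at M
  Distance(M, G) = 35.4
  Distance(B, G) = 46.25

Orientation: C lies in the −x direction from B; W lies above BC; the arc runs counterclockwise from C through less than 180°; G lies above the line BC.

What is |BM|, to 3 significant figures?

38.0

B is at the origin; B and C share the same y with |BC| = 44.2 and C on the −x side, so C = (-44.2, 0.00). The tangent condition forces WC to be normal to BC, so W = C + (0, 6.9) = (-44.2, 6.90). Since WM ⟂ MG (tangency), |WG| = √(6.9² + 35.4²) = 36.1 regardless of where M sits on A1. So G lies on both circle(B, 46.25) and circle(W, 36.1); the above-BC intersection is G = (-26.2, 38.1). M is the foot of the tangent from G: M = (-37.7, 4.66).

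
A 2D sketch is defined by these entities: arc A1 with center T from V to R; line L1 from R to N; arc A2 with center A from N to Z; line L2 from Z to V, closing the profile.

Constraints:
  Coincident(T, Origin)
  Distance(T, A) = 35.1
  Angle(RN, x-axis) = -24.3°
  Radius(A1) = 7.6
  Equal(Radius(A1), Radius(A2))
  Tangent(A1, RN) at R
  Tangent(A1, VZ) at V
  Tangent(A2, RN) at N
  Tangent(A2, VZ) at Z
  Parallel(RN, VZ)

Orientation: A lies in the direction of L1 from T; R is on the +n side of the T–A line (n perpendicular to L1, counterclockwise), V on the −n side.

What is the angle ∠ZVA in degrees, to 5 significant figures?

12.217°

The slot axis is L1's direction at -24.3°, so u = (cos -24.3°, sin -24.3°) = (0.91140, -0.41151) and n = (−sin -24.3°, cos -24.3°) = (0.41151, 0.91140). T is at the origin and A lies 35.1 along u from T, so A = 35.1·u = (31.990, -14.444). Tangency of A1 to both parallel lines with radius 7.6 puts R and V at T ± 7.6·n: R = (3.1275, 6.9267), V = (-3.1275, -6.9267). Equal radii place N and Z the same way about A: N = A + 7.6·n = (35.118, -7.5175), Z = A − 7.6·n = (28.863, -21.371). Then cos ∠ZVA = VZ·VA / (|VZ||VA|), giving 12.217°.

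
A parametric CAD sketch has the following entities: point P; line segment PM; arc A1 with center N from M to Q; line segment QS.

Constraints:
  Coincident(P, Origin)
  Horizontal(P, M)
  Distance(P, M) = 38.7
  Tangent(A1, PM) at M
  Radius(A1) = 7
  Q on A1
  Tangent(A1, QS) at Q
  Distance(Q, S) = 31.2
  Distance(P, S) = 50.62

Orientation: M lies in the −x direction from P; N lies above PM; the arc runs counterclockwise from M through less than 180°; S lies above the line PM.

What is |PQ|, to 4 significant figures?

32.53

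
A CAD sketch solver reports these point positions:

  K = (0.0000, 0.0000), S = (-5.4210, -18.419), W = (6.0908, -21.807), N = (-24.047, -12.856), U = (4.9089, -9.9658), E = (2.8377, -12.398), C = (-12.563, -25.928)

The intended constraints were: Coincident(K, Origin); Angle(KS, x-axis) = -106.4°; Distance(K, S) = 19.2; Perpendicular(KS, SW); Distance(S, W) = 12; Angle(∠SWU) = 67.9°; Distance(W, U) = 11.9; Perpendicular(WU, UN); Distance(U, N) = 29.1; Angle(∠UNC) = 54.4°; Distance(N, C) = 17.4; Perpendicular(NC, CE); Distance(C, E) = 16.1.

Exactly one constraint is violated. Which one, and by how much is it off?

Distance(C, E) = 16.1 — off by 4.40.

K = (0.00, 0.00) ✓; KS at -106.4° ✓; |KS| = 19.20 ✓; ∠(KS, SW) = 90.00° ✓; |SW| = 12.00 ✓; ∠SWU = 67.90° ✓; |WU| = 11.90 ✓; ∠(WU, UN) = 90.00° ✓; |UN| = 29.10 ✓; ∠UNC = 54.40° ✓; |NC| = 17.40 ✓; ∠(NC, CE) = 90.00° ✓; |CE| = 20.50 ✗.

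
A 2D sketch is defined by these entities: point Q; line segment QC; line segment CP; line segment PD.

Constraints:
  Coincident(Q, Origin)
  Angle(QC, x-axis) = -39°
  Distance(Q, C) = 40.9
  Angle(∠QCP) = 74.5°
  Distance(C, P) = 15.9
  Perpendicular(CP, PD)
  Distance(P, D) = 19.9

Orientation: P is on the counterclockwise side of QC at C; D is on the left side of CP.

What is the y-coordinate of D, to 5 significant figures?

-3.2228

∠QCP = 74.5°, so CP runs at -39.0° + (180° − 74.5°) = 66.500° from the x-axis; with |CP| = 15.9, P = C + 15.9·(cos 66.500°, sin 66.500°) = (38.125, -11.158). CP is perpendicular to PD; with |PD| = 19.9 on the left of CP, D = P + 19.9·(-0.91706, 0.39875) = (19.876, -3.2228). So D.y = -3.2228.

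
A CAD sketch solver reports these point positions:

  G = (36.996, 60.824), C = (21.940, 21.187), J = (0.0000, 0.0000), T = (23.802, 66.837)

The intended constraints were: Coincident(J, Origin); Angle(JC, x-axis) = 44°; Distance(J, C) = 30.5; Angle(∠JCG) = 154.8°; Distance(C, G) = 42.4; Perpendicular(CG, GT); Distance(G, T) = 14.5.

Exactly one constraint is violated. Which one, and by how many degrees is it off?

Perpendicular(CG, GT) — off by 3.70°.

J = (0.00, 0.00) ✓; JC at 44.00° ✓; |JC| = 30.50 ✓; ∠JCG = 154.8° ✓; |CG| = 42.40 ✓; ∠(CG, GT) = 86.30° ✗; |GT| = 14.50 ✓.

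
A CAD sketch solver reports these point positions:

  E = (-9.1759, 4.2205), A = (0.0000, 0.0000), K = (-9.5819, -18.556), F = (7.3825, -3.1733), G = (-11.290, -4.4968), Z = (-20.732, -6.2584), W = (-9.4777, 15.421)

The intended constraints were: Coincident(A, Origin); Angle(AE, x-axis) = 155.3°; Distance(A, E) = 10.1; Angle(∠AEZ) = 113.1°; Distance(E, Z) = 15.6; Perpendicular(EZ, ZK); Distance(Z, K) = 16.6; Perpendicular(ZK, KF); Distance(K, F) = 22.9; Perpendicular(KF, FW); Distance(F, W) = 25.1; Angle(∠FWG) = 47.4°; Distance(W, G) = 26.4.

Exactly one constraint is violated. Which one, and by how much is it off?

Distance(W, G) = 26.4 — off by 6.40.

A = (0.00, 0.00) ✓; AE at 155.3° ✓; |AE| = 10.10 ✓; ∠AEZ = 113.1° ✓; |EZ| = 15.60 ✓; ∠(EZ, ZK) = 90.00° ✓; |ZK| = 16.60 ✓; ∠(ZK, KF) = 90.00° ✓; |KF| = 22.90 ✓; ∠(KF, FW) = 90.00° ✓; |FW| = 25.10 ✓; ∠FWG = 47.40° ✓; |WG| = 20.00 ✗.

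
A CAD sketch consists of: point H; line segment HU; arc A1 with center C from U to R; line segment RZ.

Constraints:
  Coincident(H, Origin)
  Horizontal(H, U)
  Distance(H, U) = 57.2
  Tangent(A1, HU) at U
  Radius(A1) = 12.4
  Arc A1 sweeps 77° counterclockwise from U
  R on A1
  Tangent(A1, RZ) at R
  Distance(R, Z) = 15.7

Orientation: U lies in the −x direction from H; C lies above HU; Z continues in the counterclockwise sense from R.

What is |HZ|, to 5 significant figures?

48.475

H is at the origin; HU is horizontal with |HU| = 57.2 and U on the −x side, so U = (-57.200, 0.0000). Tangency of A1 to HU means the radius CU is perpendicular to HU, so C = U + (0, 12.4) = (-57.200, 12.400). On A1, U sits at bearing -90° from C; a 77° counterclockwise sweep puts R at bearing -13°, so R = C + 12.4·(cos -13°, sin -13°) = (-45.118, 9.6106). Since A1 is tangent to RZ there, CR ⟂ RZ, so RZ runs along (−sin -13°, cos -13°); with |RZ| = 15.7, Z = (-41.586, 24.908). Then |HZ| = |Z − H| = 48.475.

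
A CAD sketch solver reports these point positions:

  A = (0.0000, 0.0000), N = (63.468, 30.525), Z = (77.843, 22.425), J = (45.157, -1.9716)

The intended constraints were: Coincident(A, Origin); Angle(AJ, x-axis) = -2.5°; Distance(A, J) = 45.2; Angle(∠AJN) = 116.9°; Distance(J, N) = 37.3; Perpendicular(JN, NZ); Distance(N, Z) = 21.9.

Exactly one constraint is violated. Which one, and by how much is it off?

Distance(N, Z) = 21.9 — off by 5.40.

A = (0.00, 0.00) ✓; AJ at -2.500° ✓; |AJ| = 45.20 ✓; ∠AJN = 116.9° ✓; |JN| = 37.30 ✓; ∠(JN, NZ) = 90.00° ✓; |NZ| = 16.50 ✗.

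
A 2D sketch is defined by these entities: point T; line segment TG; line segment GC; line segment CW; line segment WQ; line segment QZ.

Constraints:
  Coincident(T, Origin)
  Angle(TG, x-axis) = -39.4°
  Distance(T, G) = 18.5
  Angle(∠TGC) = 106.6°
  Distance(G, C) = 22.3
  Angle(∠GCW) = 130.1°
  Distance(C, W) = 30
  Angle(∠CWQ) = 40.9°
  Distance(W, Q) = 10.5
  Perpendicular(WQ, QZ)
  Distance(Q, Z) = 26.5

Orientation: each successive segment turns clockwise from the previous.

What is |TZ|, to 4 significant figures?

46.54

T is at the origin; TG runs at -39.4° with length 18.5, so G = (14.30, -11.74). ∠TGC = 106.6° gives GC at -112.8° from the x-axis; with |GC| = 22.3, C = (5.654, -32.30). ∠GCW = 130.1° gives CW at -162.7° from the x-axis; with |CW| = 30.0, W = (-22.99, -41.22). ∠CWQ = 40.9° gives WQ at 58.20° from the x-axis; with |WQ| = 10.5, Q = (-17.46, -32.30). WQ ⟂ QZ, so QZ runs at -31.80°; with |QZ| = 26.5, Z = (5.066, -46.26). Then |TZ| = |Z − T| = 46.54.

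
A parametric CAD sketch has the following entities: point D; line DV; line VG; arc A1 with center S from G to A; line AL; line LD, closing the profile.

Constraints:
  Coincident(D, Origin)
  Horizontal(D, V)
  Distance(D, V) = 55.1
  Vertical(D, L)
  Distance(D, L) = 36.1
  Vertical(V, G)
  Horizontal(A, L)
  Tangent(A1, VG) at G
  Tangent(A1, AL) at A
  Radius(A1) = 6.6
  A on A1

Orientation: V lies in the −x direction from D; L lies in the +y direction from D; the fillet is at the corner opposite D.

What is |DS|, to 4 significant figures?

56.77

D is at the origin; D and V share the same y with |DV| = 55.1 and V on the −x side, so V = (-55.10, 0.000). DL is vertical with |DL| = 36.1 and L on the +y side, so L = (0.000, 36.10). The virtual corner opposite D is at (-55.10, 36.10). A1 meets VG tangentially, so SG is at right angles to VG and since A1 is tangent to AL there, SA ⟂ AL, with radius 6.6, so the center S sits 6.6 in from both sides at S = (-48.50, 29.50). Then |DS| = |S − D| = 56.77.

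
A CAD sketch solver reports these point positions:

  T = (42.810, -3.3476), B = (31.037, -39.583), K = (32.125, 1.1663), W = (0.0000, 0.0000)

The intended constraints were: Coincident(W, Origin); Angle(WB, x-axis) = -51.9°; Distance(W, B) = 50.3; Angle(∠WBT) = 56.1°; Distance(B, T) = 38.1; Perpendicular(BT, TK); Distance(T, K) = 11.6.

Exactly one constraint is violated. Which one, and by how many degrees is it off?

Perpendicular(BT, TK) — off by 4.90°.

W = (0.00, 0.00) ✓; WB at -51.90° ✓; |WB| = 50.30 ✓; ∠WBT = 56.10° ✓; |BT| = 38.10 ✓; ∠(BT, TK) = 85.10° ✗; |TK| = 11.60 ✓.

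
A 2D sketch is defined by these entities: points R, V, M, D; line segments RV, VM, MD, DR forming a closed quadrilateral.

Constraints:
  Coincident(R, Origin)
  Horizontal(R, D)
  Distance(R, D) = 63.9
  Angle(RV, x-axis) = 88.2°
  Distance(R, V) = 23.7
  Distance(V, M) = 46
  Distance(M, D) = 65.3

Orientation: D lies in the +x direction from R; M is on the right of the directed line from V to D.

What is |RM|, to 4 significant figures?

22.42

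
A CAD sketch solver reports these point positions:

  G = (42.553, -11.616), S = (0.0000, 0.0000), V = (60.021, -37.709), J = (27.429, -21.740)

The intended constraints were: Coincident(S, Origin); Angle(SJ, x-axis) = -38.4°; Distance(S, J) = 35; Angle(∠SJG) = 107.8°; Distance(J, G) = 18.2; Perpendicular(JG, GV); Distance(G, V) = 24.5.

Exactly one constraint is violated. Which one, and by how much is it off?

Distance(G, V) = 24.5 — off by 6.90.

S = (0.00, 0.00) ✓; SJ at -38.40° ✓; |SJ| = 35.00 ✓; ∠SJG = 107.8° ✓; |JG| = 18.20 ✓; ∠(JG, GV) = 90.00° ✓; |GV| = 31.40 ✗.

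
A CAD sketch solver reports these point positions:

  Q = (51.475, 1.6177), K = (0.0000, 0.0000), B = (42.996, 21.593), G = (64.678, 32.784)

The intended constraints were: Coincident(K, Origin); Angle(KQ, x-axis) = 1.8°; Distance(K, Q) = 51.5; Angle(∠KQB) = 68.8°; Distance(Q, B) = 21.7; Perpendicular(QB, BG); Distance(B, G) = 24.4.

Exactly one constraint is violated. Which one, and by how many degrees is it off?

Perpendicular(QB, BG) — off by 4.30°.

K = (0.00, 0.00) ✓; KQ at 1.800° ✓; |KQ| = 51.50 ✓; ∠KQB = 68.80° ✓; |QB| = 21.70 ✓; ∠(QB, BG) = 85.70° ✗; |BG| = 24.40 ✓.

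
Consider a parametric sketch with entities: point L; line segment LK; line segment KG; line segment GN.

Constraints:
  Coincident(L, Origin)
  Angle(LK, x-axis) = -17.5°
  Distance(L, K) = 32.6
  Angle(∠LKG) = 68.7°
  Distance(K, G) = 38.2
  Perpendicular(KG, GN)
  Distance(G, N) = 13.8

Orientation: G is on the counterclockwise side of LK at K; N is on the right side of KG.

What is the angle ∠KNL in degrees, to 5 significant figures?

39.313°

∠LKG = 68.7°, so KG runs at -17.5° + (180° − 68.7°) = 93.800° from the x-axis; with |KG| = 38.2, G = K + 38.2·(cos 93.800°, sin 93.800°) = (28.560, 28.313). The perpendicularity gives GN at right angles to KG; with |GN| = 13.8 on the right of KG, N = G + 13.8·(0.99780, 0.066274) = (42.329, 29.228). Then cos ∠KNL = NK·NL / (|NK||NL|), giving 39.313°.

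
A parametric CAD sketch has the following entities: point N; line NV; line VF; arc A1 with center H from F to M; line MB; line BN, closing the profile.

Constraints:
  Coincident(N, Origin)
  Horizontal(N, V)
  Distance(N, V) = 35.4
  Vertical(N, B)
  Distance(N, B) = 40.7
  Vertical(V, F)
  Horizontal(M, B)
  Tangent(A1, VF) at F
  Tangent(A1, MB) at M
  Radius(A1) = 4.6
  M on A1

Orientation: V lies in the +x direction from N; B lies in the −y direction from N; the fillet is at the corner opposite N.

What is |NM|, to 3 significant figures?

51.0

N is at the origin; NV is horizontal with |NV| = 35.4 and V on the +x side, so V = (35.4, 0.00). NB is vertical with |NB| = 40.7 and B on the −y side, so B = (0.00, -40.7). The virtual corner opposite N is at (35.4, -40.7). Tangency of A1 to VF means the radius HF is perpendicular to VF and since A1 is tangent to MB there, HM ⟂ MB, with radius 4.6, so the center H sits 4.6 in from both sides at H = (30.8, -36.1). That places the tangent points at F = (35.4, -36.1) on VF and M = (30.8, -40.7) on MB. Then |NM| = |M − N| = 51.0.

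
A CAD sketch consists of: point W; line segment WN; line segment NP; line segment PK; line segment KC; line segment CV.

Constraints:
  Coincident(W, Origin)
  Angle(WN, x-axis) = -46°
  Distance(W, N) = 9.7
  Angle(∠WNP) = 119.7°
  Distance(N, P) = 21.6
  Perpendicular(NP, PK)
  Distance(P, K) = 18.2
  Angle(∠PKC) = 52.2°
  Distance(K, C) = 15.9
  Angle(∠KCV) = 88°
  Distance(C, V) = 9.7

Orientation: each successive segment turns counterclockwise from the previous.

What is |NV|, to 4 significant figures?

15.28

W is at the origin; WN runs at -46.0° with length 9.7, so N = (6.738, -6.978). ∠WNP = 119.7° gives NP at 14.30° from the x-axis; with |NP| = 21.6, P = (27.67, -1.642). NP is perpendicular to PK, so PK runs at 104.3°; with |PK| = 18.2, K = (23.17, 15.99). ∠PKC = 52.2° gives KC at -127.9° from the x-axis; with |KC| = 15.9, C = (13.41, 3.447). ∠KCV = 88.0° gives CV at -35.90° from the x-axis; with |CV| = 9.7, V = (21.26, -2.241). Then |NV| = |V − N| = 15.28.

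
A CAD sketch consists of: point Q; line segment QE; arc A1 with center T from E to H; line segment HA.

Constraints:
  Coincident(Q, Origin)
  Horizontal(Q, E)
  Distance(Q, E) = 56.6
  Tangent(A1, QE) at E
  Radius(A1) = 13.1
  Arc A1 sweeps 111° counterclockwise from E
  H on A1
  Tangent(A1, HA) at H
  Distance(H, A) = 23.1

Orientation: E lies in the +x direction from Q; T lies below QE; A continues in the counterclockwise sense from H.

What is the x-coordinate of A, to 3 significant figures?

52.6

On A1, E sits at bearing 90° from T; a 111° counterclockwise sweep puts H at bearing 201°, so H = T + 13.1·(cos 201°, sin 201°) = (44.4, -17.8). Since A1 is tangent to HA there, TH ⟂ HA, so HA runs along (−sin 201°, cos 201°); with |HA| = 23.1, A = (52.6, -39.4). So A.x = 52.6.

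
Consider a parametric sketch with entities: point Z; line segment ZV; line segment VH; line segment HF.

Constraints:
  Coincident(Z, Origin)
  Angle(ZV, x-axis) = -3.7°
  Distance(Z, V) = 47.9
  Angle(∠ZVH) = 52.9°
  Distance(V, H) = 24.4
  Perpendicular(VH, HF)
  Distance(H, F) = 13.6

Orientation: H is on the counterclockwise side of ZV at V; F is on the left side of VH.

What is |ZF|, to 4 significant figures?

25.01

Z is at the origin; ZV runs at -3.7° with length 47.9, so V = 47.9·(cos -3.7°, sin -3.7°) = (47.80, -3.091). ∠ZVH = 52.9°, so VH runs at -3.7° + (180° − 52.9°) = 123.4° from the x-axis; with |VH| = 24.4, H = V + 24.4·(cos 123.4°, sin 123.4°) = (34.37, 17.28). VH is perpendicular to HF; with |HF| = 13.6 on the left of VH, F = H + 13.6·(-0.8348, -0.5505) = (23.01, 9.793). Then |ZF| = |F − Z| = 25.01.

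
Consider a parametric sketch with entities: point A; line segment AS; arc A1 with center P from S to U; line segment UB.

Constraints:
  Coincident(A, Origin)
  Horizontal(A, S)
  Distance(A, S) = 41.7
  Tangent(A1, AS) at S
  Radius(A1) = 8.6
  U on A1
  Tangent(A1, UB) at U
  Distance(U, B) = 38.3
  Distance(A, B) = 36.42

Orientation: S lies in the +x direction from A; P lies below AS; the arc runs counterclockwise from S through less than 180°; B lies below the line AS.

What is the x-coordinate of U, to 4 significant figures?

34.77

Checks: |PU| = 8.600 ✓; ∠(PU, UB) = 90.00° ✓; |UB| = 38.30 ✓; |AB| = 36.42 ✓.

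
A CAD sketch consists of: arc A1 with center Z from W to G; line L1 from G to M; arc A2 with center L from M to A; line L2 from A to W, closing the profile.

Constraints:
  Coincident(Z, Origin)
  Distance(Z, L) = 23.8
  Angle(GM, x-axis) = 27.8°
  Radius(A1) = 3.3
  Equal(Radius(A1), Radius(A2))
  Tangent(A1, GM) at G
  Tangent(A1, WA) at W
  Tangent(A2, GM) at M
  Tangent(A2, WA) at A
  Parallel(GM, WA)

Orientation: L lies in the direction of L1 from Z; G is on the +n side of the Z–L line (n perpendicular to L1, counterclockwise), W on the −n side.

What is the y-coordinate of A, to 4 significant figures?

8.181

Tangency of A1 to both parallel lines with radius 3.3 puts G and W at Z ± 3.3·n: G = (-1.539, 2.919), W = (1.539, -2.919). Equal radii place M and A the same way about L: M = L + 3.3·n = (19.51, 14.02), A = L − 3.3·n = (22.59, 8.181). So A.y = 8.181.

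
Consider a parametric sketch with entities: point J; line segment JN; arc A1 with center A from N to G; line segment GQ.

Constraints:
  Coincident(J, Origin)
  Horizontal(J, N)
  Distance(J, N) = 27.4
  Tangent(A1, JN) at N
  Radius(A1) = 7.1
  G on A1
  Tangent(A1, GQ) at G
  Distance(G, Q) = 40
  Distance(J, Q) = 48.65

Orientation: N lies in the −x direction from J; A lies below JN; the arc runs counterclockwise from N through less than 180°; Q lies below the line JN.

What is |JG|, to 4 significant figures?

35.28

Checks: |AG| = 7.100 ✓; ∠(AG, GQ) = 90.00° ✓; |GQ| = 40.00 ✓; |JQ| = 48.65 ✓.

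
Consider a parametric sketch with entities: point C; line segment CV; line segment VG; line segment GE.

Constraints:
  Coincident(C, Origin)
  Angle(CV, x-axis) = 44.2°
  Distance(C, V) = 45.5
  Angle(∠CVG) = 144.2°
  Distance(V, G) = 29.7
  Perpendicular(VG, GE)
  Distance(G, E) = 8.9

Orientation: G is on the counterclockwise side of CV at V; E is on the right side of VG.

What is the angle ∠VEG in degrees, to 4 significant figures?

73.32°

C is at the origin; CV runs at 44.2° with length 45.5, so V = 45.5·(cos 44.2°, sin 44.2°) = (32.62, 31.72). ∠CVG = 144.2°, so VG runs at 44.2° + (180° − 144.2°) = 80.00° from the x-axis; with |VG| = 29.7, G = V + 29.7·(cos 80.00°, sin 80.00°) = (37.78, 60.97). VG ⟂ GE; with |GE| = 8.9 on the right of VG, E = G + 8.9·(0.9848, -0.1736) = (46.54, 59.42). Then cos ∠VEG = EV·EG / (|EV||EG|), giving 73.32°.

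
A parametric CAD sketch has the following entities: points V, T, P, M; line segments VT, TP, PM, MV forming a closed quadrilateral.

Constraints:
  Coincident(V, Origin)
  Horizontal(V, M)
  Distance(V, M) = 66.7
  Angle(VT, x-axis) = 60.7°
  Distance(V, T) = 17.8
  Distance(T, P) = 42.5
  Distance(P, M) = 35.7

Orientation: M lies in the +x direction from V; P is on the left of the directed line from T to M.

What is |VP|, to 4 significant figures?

57.32

Checks: |TP| = 42.50 ✓; |PM| = 35.70 ✓.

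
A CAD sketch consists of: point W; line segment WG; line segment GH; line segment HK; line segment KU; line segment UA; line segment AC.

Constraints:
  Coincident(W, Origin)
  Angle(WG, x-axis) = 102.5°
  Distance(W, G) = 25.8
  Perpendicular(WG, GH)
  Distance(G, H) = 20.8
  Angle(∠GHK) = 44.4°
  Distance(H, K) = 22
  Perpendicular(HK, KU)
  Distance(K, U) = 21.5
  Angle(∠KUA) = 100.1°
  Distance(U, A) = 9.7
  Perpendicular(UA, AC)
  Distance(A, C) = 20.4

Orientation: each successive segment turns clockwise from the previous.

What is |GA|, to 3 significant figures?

8.98

HK ⟂ KU, so KU runs at 147°; with |KU| = 21.5, U = (-15.3, 23.0). ∠KUA = 100.1° gives UA at 67.0° from the x-axis; with |UA| = 9.7, A = (-11.5, 31.9). Then |GA| = |A − G| = 8.98.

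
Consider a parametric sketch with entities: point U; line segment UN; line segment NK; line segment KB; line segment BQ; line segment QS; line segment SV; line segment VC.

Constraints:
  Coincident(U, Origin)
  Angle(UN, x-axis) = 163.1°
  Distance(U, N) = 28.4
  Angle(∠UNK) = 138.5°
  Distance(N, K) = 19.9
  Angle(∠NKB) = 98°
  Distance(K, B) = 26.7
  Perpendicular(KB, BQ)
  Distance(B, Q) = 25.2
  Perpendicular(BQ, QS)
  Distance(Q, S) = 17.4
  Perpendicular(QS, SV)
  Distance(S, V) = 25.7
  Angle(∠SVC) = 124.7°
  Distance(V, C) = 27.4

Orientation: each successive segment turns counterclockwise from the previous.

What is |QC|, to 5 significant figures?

41.615

U is at the origin; UN runs at 163.1° with length 28.4, so N = (-27.174, 8.2559). ∠UNK = 138.5° gives NK at -155.40° from the x-axis; with |NK| = 19.9, K = (-45.267, -0.028045). ∠NKB = 98.0° gives KB at -73.400° from the x-axis; with |KB| = 26.7, B = (-37.639, -25.615). The perpendicularity gives BQ at right angles to KB, so BQ runs at 16.600°; with |BQ| = 25.2, Q = (-13.490, -18.416). The perpendicularity gives QS at right angles to BQ, so QS runs at 106.60°; with |QS| = 17.4, S = (-18.461, -1.7411). The perpendicularity gives SV at right angles to QS, so SV runs at -163.40°; with |SV| = 25.7, V = (-43.090, -9.0833). ∠SVC = 124.7° gives VC at -108.10° from the x-axis; with |VC| = 27.4, C = (-51.602, -35.127). Then |QC| = |C − Q| = 41.615.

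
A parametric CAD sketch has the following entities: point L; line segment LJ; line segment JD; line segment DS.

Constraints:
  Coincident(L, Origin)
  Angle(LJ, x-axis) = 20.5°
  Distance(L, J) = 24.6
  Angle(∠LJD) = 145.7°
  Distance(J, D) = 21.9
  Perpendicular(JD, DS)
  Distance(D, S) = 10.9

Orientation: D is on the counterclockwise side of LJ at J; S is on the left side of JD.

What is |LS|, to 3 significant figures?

42.3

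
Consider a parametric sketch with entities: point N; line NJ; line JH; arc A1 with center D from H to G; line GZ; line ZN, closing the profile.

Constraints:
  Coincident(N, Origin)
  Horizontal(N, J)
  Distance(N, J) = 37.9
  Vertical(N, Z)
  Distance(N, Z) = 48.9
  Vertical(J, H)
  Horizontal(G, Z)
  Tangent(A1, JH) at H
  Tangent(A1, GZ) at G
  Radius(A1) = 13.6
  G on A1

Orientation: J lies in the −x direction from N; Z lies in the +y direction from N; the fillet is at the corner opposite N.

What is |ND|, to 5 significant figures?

42.855

N is at the origin; NJ is horizontal with |NJ| = 37.9 and J on the −x side, so J = (-37.900, 0.0000). N and Z share the same x with |NZ| = 48.9 and Z on the +y side, so Z = (0.0000, 48.900). The virtual corner opposite N is at (-37.900, 48.900). A1 meets JH tangentially, so DH is at right angles to JH and A1 meets GZ tangentially, so DG is at right angles to GZ, with radius 13.6, so the center D sits 13.6 in from both sides at D = (-24.300, 35.300). Then |ND| = |D − N| = 42.855.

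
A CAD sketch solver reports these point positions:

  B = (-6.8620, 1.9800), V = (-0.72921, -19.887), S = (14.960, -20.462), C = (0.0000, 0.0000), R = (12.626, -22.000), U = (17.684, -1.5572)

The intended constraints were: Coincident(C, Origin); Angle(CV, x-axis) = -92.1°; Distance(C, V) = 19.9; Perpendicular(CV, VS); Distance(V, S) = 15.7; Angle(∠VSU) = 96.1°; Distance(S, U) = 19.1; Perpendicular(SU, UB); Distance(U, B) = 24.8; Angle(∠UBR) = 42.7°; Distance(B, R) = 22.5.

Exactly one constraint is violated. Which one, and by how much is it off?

Distance(B, R) = 22.5 — off by 8.40.

C = (0.00, 0.00) ✓; CV at -92.10° ✓; |CV| = 19.90 ✓; ∠(CV, VS) = 90.00° ✓; |VS| = 15.70 ✓; ∠VSU = 96.10° ✓; |SU| = 19.10 ✓; ∠(SU, UB) = 90.00° ✓; |UB| = 24.80 ✓; ∠UBR = 42.70° ✓; |BR| = 30.90 ✗.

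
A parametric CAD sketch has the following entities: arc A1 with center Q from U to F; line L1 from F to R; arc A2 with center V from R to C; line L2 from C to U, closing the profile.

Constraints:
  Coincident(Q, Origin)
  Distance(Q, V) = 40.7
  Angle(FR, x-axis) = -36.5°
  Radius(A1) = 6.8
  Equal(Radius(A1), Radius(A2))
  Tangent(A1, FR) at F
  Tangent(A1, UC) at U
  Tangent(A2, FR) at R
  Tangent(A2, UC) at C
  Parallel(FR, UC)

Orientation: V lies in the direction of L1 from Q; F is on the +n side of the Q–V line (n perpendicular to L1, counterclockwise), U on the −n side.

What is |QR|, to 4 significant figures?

41.26

The slot axis is L1's direction at -36.5°, so u = (cos -36.5°, sin -36.5°) = (0.8039, -0.5948) and n = (−sin -36.5°, cos -36.5°) = (0.5948, 0.8039). Q is at the origin and V lies 40.7 along u from Q, so V = 40.7·u = (32.72, -24.21). Tangency of A1 to both parallel lines with radius 6.8 puts F and U at Q ± 6.8·n: F = (4.045, 5.466), U = (-4.045, -5.466). Equal radii place R and C the same way about V: R = V + 6.8·n = (36.76, -18.74), C = V − 6.8·n = (28.67, -29.68). Then |QR| = |R − Q| = 41.26.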